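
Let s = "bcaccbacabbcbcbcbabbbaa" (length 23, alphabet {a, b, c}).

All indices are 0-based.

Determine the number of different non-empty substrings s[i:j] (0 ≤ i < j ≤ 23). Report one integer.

235

rank | idx | suffix
   0 |  22 | a
   1 |  21 | aa
   2 |  17 | abbbaa
   3 |   8 | abbcbcbcbabbbaa
   4 |   6 | acabbcbcbcbabbbaa
   5 |   2 | accbacabbcbcbcbabbbaa
   6 |  20 | baa
   7 |  16 | babbbaa
   8 |   5 | bacabbcbcbcbabbbaa
   9 |  19 | bbaa
  10 |  18 | bbbaa
  11 |   9 | bbcbcbcbabbbaa
  12 |   0 | bcaccbacabbcbcbcbabbbaa
  13 |  14 | bcbabbbaa
  14 |  12 | bcbcbabbbaa
  15 |  10 | bcbcbcbabbbaa
  16 |   7 | cabbcbcbcbabbbaa
  17 |   1 | caccbacabbcbcbcbabbbaa
  18 |  15 | cbabbbaa
  19 |   4 | cbacabbcbcbcbabbbaa
  20 |  13 | cbcbabbbaa
  21 |  11 | cbcbcbabbbaa
  22 |   3 | ccbacabbcbcbcbabbbaa

SA = [22, 21, 17, 8, 6, 2, 20, 16, 5, 19, 18, 9, 0, 14, 12, 10, 7, 1, 15, 4, 13, 11, 3]
i: (SA[i-1],SA[i]) lcp shared
  1: (22,21) 1 'a'
  2: (21,17) 1 'a'
  3: (17,8) 3 'abb'
  4: (8,6) 1 'a'
  5: (6,2) 2 'ac'
  6: (2,20) 0 ''
  7: (20,16) 2 'ba'
  8: (16,5) 2 'ba'
  9: (5,19) 1 'b'
  10: (19,18) 2 'bb'
  11: (18,9) 2 'bb'
  12: (9,0) 1 'b'
  13: (0,14) 2 'bc'
  14: (14,12) 3 'bcb'
  15: (12,10) 5 'bcbcb'
  16: (10,7) 0 ''
  17: (7,1) 2 'ca'
  18: (1,15) 1 'c'
  19: (15,4) 3 'cba'
  20: (4,13) 2 'cb'
  21: (13,11) 4 'cbcb'
  22: (11,3) 1 'c'

n(n+1)/2 = 23·24/2 = 276
Σ LCP = 0 + 1 + 1 + 3 + 1 + 2 + 0 + 2 + 2 + 1 + 2 + 2 + 1 + 2 + 3 + 5 + 0 + 2 + 1 + 3 + 2 + 4 + 1 = 41
distinct = 276 − 41 = 235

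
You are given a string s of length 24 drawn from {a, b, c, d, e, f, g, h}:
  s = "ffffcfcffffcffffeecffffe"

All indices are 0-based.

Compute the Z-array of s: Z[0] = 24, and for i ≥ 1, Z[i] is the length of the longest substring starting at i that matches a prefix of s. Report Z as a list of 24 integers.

Z[0]=24
i=1: fresh scan; Z[1]=3 scan→box=[1,4)
i=2: min(r-i=2, Z[1]=3)=2; Z[2]=2
i=3: min(r-i=1, Z[2]=2)=1; Z[3]=1
i=4: fresh scan; Z[4]=0
i=5: fresh scan; Z[5]=1 scan→box=[5,6)
i=6: fresh scan; Z[6]=0
i=7: fresh scan; Z[7]=6 scan→box=[7,13)
i=8: min(r-i=5, Z[1]=3)=3; Z[8]=3
i=9: min(r-i=4, Z[2]=2)=2; Z[9]=2
i=10: min(r-i=3, Z[3]=1)=1; Z[10]=1
i=11: min(r-i=2, Z[4]=0)=0; Z[11]=0
i=12: min(r-i=1, Z[5]=1)=1; Z[12]=4 scan→box=[12,16)
i=13: min(r-i=3, Z[1]=3)=3; Z[13]=3
i=14: min(r-i=2, Z[2]=2)=2; Z[14]=2
i=15: min(r-i=1, Z[3]=1)=1; Z[15]=1
i=16: fresh scan; Z[16]=0
i=17: fresh scan; Z[17]=0
i=18: fresh scan; Z[18]=0
i=19: fresh scan; Z[19]=4 scan→box=[19,23)
i=20: min(r-i=3, Z[1]=3)=3; Z[20]=3
i=21: min(r-i=2, Z[2]=2)=2; Z[21]=2
i=22: min(r-i=1, Z[3]=1)=1; Z[22]=1
i=23: fresh scan; Z[23]=0

[24, 3, 2, 1, 0, 1, 0, 6, 3, 2, 1, 0, 4, 3, 2, 1, 0, 0, 0, 4, 3, 2, 1, 0]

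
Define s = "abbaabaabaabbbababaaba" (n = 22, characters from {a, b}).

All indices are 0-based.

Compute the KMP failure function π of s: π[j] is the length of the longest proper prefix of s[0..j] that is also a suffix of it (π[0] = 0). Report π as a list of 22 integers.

π[0] = 0
j=1 s[j]='b': π[1]=0 (border '')
j=2 s[j]='b': π[2]=0 (border '')
j=3 s[j]='a': π[3]=1 (border 'a')
j=4 s[j]='a': k: 1→0; π[4]=1 (border 'a')
j=5 s[j]='b': π[5]=2 (border 'ab')
j=6 s[j]='a': k: 2→0; π[6]=1 (border 'a')
j=7 s[j]='a': k: 1→0; π[7]=1 (border 'a')
j=8 s[j]='b': π[8]=2 (border 'ab')
j=9 s[j]='a': k: 2→0; π[9]=1 (border 'a')
j=10 s[j]='a': k: 1→0; π[10]=1 (border 'a')
j=11 s[j]='b': π[11]=2 (border 'ab')
j=12 s[j]='b': π[12]=3 (border 'abb')
j=13 s[j]='b': k: 3→0; π[13]=0 (border '')
j=14 s[j]='a': π[14]=1 (border 'a')
j=15 s[j]='b': π[15]=2 (border 'ab')
j=16 s[j]='a': k: 2→0; π[16]=1 (border 'a')
j=17 s[j]='b': π[17]=2 (border 'ab')
j=18 s[j]='a': k: 2→0; π[18]=1 (border 'a')
j=19 s[j]='a': k: 1→0; π[19]=1 (border 'a')
j=20 s[j]='b': π[20]=2 (border 'ab')
j=21 s[j]='a': k: 2→0; π[21]=1 (border 'a')

[0, 0, 0, 1, 1, 2, 1, 1, 2, 1, 1, 2, 3, 0, 1, 2, 1, 2, 1, 1, 2, 1]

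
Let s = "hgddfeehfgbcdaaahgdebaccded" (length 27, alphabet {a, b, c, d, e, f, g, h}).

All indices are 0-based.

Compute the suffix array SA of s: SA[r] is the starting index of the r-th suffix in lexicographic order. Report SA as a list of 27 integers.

sorted suffixes:
  #0 SA[0]=13  'aaahgdebaccded'
  #1 SA[1]=14  'aahgdebaccded'
  #2 SA[2]=21  'accded'
  #3 SA[3]=15  'ahgdebaccded'
  #4 SA[4]=20  'baccded'
  #5 SA[5]=10  'bcdaaahgdebaccded'
  #6 SA[6]=22  'ccded'
  #7 SA[7]=11  'cdaaahgdebaccded'
  #8 SA[8]=23  'cded'
  #9 SA[9]=26  'd'
  #10 SA[10]=12  'daaahgdebaccded'
  #11 SA[11]=2  'ddfeehfgbcdaaahgdebaccded'
  #12 SA[12]=18  'debaccded'
  #13 SA[13]=24  'ded'
  #14 SA[14]=3  'dfeehfgbcdaaahgdebaccded'
  #15 SA[15]=19  'ebaccded'
  #16 SA[16]=25  'ed'
  #17 SA[17]=5  'eehfgbcdaaahgdebaccded'
  #18 SA[18]=6  'ehfgbcdaaahgdebaccded'
  #19 SA[19]=4  'feehfgbcdaaahgdebaccded'
  #20 SA[20]=8  'fgbcdaaahgdebaccded'
  #21 SA[21]=9  'gbcdaaahgdebaccded'
  #22 SA[22]=1  'gddfeehfgbcdaaahgdebaccded'
  #23 SA[23]=17  'gdebaccded'
  #24 SA[24]=7  'hfgbcdaaahgdebaccded'
  #25 SA[25]=0  'hgddfeehfgbcdaaahgdebaccded'
  #26 SA[26]=16  'hgdebaccded'

[13, 14, 21, 15, 20, 10, 22, 11, 23, 26, 12, 2, 18, 24, 3, 19, 25, 5, 6, 4, 8, 9, 1, 17, 7, 0, 16]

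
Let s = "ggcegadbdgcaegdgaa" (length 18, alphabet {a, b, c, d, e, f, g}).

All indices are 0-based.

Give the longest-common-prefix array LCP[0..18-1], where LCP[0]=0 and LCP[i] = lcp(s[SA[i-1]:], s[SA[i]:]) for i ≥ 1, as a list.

[0, 1, 1, 1, 0, 0, 1, 0, 1, 2, 0, 2, 0, 2, 1, 2, 1, 1]

sorted suffixes:
  #0 SA[0]=17  'a'
  #1 SA[1]=16  'aa'
  #2 SA[2]=5  'adbdgcaegdgaa'
  #3 SA[3]=11  'aegdgaa'
  #4 SA[4]=7  'bdgcaegdgaa'
  #5 SA[5]=10  'caegdgaa'
  #6 SA[6]=2  'cegadbdgcaegdgaa'
  #7 SA[7]=6  'dbdgcaegdgaa'
  #8 SA[8]=14  'dgaa'
  #9 SA[9]=8  'dgcaegdgaa'
  #10 SA[10]=3  'egadbdgcaegdgaa'
  #11 SA[11]=12  'egdgaa'
  #12 SA[12]=15  'gaa'
  #13 SA[13]=4  'gadbdgcaegdgaa'
  #14 SA[14]=9  'gcaegdgaa'
  #15 SA[15]=1  'gcegadbdgcaegdgaa'
  #16 SA[16]=13  'gdgaa'
  #17 SA[17]=0  'ggcegadbdgcaegdgaa'

SA = [17, 16, 5, 11, 7, 10, 2, 6, 14, 8, 3, 12, 15, 4, 9, 1, 13, 0]
rank  pair      lcp
   1  s[17:],s[16:]  1  'a'
   2  s[16:],s[5:]  1  'a'
   3  s[5:],s[11:]  1  'a'
   4  s[11:],s[7:]  0  ''
   5  s[7:],s[10:]  0  ''
   6  s[10:],s[2:]  1  'c'
   7  s[2:],s[6:]  0  ''
   8  s[6:],s[14:]  1  'd'
   9  s[14:],s[8:]  2  'dg'
  10  s[8:],s[3:]  0  ''
  11  s[3:],s[12:]  2  'eg'
  12  s[12:],s[15:]  0  ''
  13  s[15:],s[4:]  2  'ga'
  14  s[4:],s[9:]  1  'g'
  15  s[9:],s[1:]  2  'gc'
  16  s[1:],s[13:]  1  'g'
  17  s[13:],s[0:]  1  'g'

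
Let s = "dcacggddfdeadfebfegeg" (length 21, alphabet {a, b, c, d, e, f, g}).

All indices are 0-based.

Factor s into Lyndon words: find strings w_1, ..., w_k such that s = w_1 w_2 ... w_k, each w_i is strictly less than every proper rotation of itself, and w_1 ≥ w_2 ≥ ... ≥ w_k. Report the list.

emit factor 1: 'd' (i=0, period=1)
emit factor 2: 'c' (i=1, period=1)
emit factor 3: 'acggddfdeadfebfegeg' (i=2, period=19)

["d", "c", "acggddfdeadfebfegeg"]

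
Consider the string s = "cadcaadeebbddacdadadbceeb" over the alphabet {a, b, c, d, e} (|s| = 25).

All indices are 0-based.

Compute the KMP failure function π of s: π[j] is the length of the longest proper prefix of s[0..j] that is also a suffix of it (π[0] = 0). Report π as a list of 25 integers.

[0, 0, 0, 1, 2, 0, 0, 0, 0, 0, 0, 0, 0, 0, 1, 0, 0, 0, 0, 0, 0, 1, 0, 0, 0]

π[0] = 0
j=1 s[j]='a': π[1]=0 (border '')
j=2 s[j]='d': π[2]=0 (border '')
j=3 s[j]='c': π[3]=1 (border 'c')
j=4 s[j]='a': π[4]=2 (border 'ca')
j=5 s[j]='a': k: 2→0; π[5]=0 (border '')
j=6 s[j]='d': π[6]=0 (border '')
j=7 s[j]='e': π[7]=0 (border '')
j=8 s[j]='e': π[8]=0 (border '')
j=9 s[j]='b': π[9]=0 (border '')
j=10 s[j]='b': π[10]=0 (border '')
j=11 s[j]='d': π[11]=0 (border '')
j=12 s[j]='d': π[12]=0 (border '')
j=13 s[j]='a': π[13]=0 (border '')
j=14 s[j]='c': π[14]=1 (border 'c')
j=15 s[j]='d': k: 1→0; π[15]=0 (border '')
j=16 s[j]='a': π[16]=0 (border '')
j=17 s[j]='d': π[17]=0 (border '')
j=18 s[j]='a': π[18]=0 (border '')
j=19 s[j]='d': π[19]=0 (border '')
j=20 s[j]='b': π[20]=0 (border '')
j=21 s[j]='c': π[21]=1 (border 'c')
j=22 s[j]='e': k: 1→0; π[22]=0 (border '')
j=23 s[j]='e': π[23]=0 (border '')
j=24 s[j]='b': π[24]=0 (border '')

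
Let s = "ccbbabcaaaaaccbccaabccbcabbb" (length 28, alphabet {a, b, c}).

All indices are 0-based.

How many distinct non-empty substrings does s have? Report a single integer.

rank | idx | suffix
   0 |   7 | aaaaaccbccaabccbcabbb
   1 |   8 | aaaaccbccaabccbcabbb
   2 |   9 | aaaccbccaabccbcabbb
   3 |  17 | aabccbcabbb
   4 |  10 | aaccbccaabccbcabbb
   5 |  24 | abbb
   6 |   4 | abcaaaaaccbccaabccbcabbb
   7 |  18 | abccbcabbb
   8 |  11 | accbccaabccbcabbb
   9 |  27 | b
  10 |   3 | babcaaaaaccbccaabccbcabbb
  11 |  26 | bb
  12 |   2 | bbabcaaaaaccbccaabccbcabbb
  13 |  25 | bbb
  14 |   5 | bcaaaaaccbccaabccbcabbb
  15 |  22 | bcabbb
  16 |  14 | bccaabccbcabbb
  17 |  19 | bccbcabbb
  18 |   6 | caaaaaccbccaabccbcabbb
  19 |  16 | caabccbcabbb
  20 |  23 | cabbb
  21 |   1 | cbbabcaaaaaccbccaabccbcabbb
  22 |  21 | cbcabbb
  23 |  13 | cbccaabccbcabbb
  24 |  15 | ccaabccbcabbb
  25 |   0 | ccbbabcaaaaaccbccaabccbcabbb
  26 |  20 | ccbcabbb
  27 |  12 | ccbccaabccbcabbb

SA = [7, 8, 9, 17, 10, 24, 4, 18, 11, 27, 3, 26, 2, 25, 5, 22, 14, 19, 6, 16, 23, 1, 21, 13, 15, 0, 20, 12]
i: (SA[i-1],SA[i]) lcp shared
  1: (7,8) 4 'aaaa'
  2: (8,9) 3 'aaa'
  3: (9,17) 2 'aa'
  4: (17,10) 2 'aa'
  5: (10,24) 1 'a'
  6: (24,4) 2 'ab'
  7: (4,18) 3 'abc'
  8: (18,11) 1 'a'
  9: (11,27) 0 ''
  10: (27,3) 1 'b'
  11: (3,26) 1 'b'
  12: (26,2) 2 'bb'
  13: (2,25) 2 'bb'
  14: (25,5) 1 'b'
  15: (5,22) 3 'bca'
  16: (22,14) 2 'bc'
  17: (14,19) 3 'bcc'
  18: (19,6) 0 ''
  19: (6,16) 3 'caa'
  20: (16,23) 2 'ca'
  21: (23,1) 1 'c'
  22: (1,21) 2 'cb'
  23: (21,13) 3 'cbc'
  24: (13,15) 1 'c'
  25: (15,0) 2 'cc'
  26: (0,20) 3 'ccb'
  27: (20,12) 4 'ccbc'

n(n+1)/2 = 28·29/2 = 406
Σ LCP = 0 + 4 + 3 + 2 + 2 + 1 + 2 + 3 + 1 + 0 + 1 + 1 + 2 + 2 + 1 + 3 + 2 + 3 + 0 + 3 + 2 + 1 + 2 + 3 + 1 + 2 + 3 + 4 = 54
distinct = 406 − 54 = 352

352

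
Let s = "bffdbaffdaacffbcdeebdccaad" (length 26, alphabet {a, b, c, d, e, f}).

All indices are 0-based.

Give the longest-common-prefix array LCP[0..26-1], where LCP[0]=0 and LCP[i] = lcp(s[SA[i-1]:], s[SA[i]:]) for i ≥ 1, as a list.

sorted suffixes:
  #0 SA[0]=9  'aacffbcdeebdccaad'
  #1 SA[1]=23  'aad'
  #2 SA[2]=10  'acffbcdeebdccaad'
  #3 SA[3]=24  'ad'
  #4 SA[4]=5  'affdaacffbcdeebdccaad'
  #5 SA[5]=4  'baffdaacffbcdeebdccaad'
  #6 SA[6]=14  'bcdeebdccaad'
  #7 SA[7]=19  'bdccaad'
  #8 SA[8]=0  'bffdbaffdaacffbcdeebdccaad'
  #9 SA[9]=22  'caad'
  #10 SA[10]=21  'ccaad'
  #11 SA[11]=15  'cdeebdccaad'
  #12 SA[12]=11  'cffbcdeebdccaad'
  #13 SA[13]=25  'd'
  #14 SA[14]=8  'daacffbcdeebdccaad'
  #15 SA[15]=3  'dbaffdaacffbcdeebdccaad'
  #16 SA[16]=20  'dccaad'
  #17 SA[17]=16  'deebdccaad'
  #18 SA[18]=18  'ebdccaad'
  #19 SA[19]=17  'eebdccaad'
  #20 SA[20]=13  'fbcdeebdccaad'
  #21 SA[21]=7  'fdaacffbcdeebdccaad'
  #22 SA[22]=2  'fdbaffdaacffbcdeebdccaad'
  #23 SA[23]=12  'ffbcdeebdccaad'
  #24 SA[24]=6  'ffdaacffbcdeebdccaad'
  #25 SA[25]=1  'ffdbaffdaacffbcdeebdccaad'

SA = [9, 23, 10, 24, 5, 4, 14, 19, 0, 22, 21, 15, 11, 25, 8, 3, 20, 16, 18, 17, 13, 7, 2, 12, 6, 1]
rank  pair      lcp
   1  s[9:],s[23:]  2  'aa'
   2  s[23:],s[10:]  1  'a'
   3  s[10:],s[24:]  1  'a'
   4  s[24:],s[5:]  1  'a'
   5  s[5:],s[4:]  0  ''
   6  s[4:],s[14:]  1  'b'
   7  s[14:],s[19:]  1  'b'
   8  s[19:],s[0:]  1  'b'
   9  s[0:],s[22:]  0  ''
  10  s[22:],s[21:]  1  'c'
  11  s[21:],s[15:]  1  'c'
  12  s[15:],s[11:]  1  'c'
  13  s[11:],s[25:]  0  ''
  14  s[25:],s[8:]  1  'd'
  15  s[8:],s[3:]  1  'd'
  16  s[3:],s[20:]  1  'd'
  17  s[20:],s[16:]  1  'd'
  18  s[16:],s[18:]  0  ''
  19  s[18:],s[17:]  1  'e'
  20  s[17:],s[13:]  0  ''
  21  s[13:],s[7:]  1  'f'
  22  s[7:],s[2:]  2  'fd'
  23  s[2:],s[12:]  1  'f'
  24  s[12:],s[6:]  2  'ff'
  25  s[6:],s[1:]  3  'ffd'

[0, 2, 1, 1, 1, 0, 1, 1, 1, 0, 1, 1, 1, 0, 1, 1, 1, 1, 0, 1, 0, 1, 2, 1, 2, 3]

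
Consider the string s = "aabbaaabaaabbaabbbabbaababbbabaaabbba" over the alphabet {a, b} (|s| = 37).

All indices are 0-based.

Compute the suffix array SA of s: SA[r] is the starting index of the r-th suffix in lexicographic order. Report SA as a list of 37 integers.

rank→(start, suffix):
  0 → (36, 'a')
  1 → (4, 'aaabaaabbaabbbabbaababbbabaaabbba')
  2 → (8, 'aaabbaabbbabbaababbbabaaabbba')
  3 → (30, 'aaabbba')
  4 → (5, 'aabaaabbaabbbabbaababbbabaaabbba')
  5 → (21, 'aababbbabaaabbba')
  6 → (0, 'aabbaaabaaabbaabbbabbaababbbabaaabbba')
  7 → (9, 'aabbaabbbabbaababbbabaaabbba')
  8 → (31, 'aabbba')
  9 → (13, 'aabbbabbaababbbabaaabbba')
  10 → (6, 'abaaabbaabbbabbaababbbabaaabbba')
  11 → (28, 'abaaabbba')
  12 → (22, 'ababbbabaaabbba')
  13 → (1, 'abbaaabaaabbaabbbabbaababbbabaaabbba')
  14 → (18, 'abbaababbbabaaabbba')
  15 → (10, 'abbaabbbabbaababbbabaaabbba')
  16 → (32, 'abbba')
  17 → (24, 'abbbabaaabbba')
  18 → (14, 'abbbabbaababbbabaaabbba')
  19 → (35, 'ba')
  20 → (3, 'baaabaaabbaabbbabbaababbbabaaabbba')
  21 → (7, 'baaabbaabbbabbaababbbabaaabbba')
  22 → (29, 'baaabbba')
  23 → (20, 'baababbbabaaabbba')
  24 → (12, 'baabbbabbaababbbabaaabbba')
  25 → (27, 'babaaabbba')
  26 → (17, 'babbaababbbabaaabbba')
  27 → (23, 'babbbabaaabbba')
  28 → (34, 'bba')
  29 → (2, 'bbaaabaaabbaabbbabbaababbbabaaabbba')
  30 → (19, 'bbaababbbabaaabbba')
  31 → (11, 'bbaabbbabbaababbbabaaabbba')
  32 → (26, 'bbabaaabbba')
  33 → (16, 'bbabbaababbbabaaabbba')
  34 → (33, 'bbba')
  35 → (25, 'bbbabaaabbba')
  36 → (15, 'bbbabbaababbbabaaabbba')

[36, 4, 8, 30, 5, 21, 0, 9, 31, 13, 6, 28, 22, 1, 18, 10, 32, 24, 14, 35, 3, 7, 29, 20, 12, 27, 17, 23, 34, 2, 19, 11, 26, 16, 33, 25, 15]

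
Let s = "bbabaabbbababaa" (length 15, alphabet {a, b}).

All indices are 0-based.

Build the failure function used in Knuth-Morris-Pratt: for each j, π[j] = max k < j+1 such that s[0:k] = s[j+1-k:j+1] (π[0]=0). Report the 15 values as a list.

[0, 1, 0, 1, 0, 0, 1, 2, 2, 3, 4, 5, 1, 0, 0]

π[0] = 0
j=1 s[j]='b': π[1]=1 (border 'b')
j=2 s[j]='a': k: 1→0; π[2]=0 (border '')
j=3 s[j]='b': π[3]=1 (border 'b')
j=4 s[j]='a': k: 1→0; π[4]=0 (border '')
j=5 s[j]='a': π[5]=0 (border '')
j=6 s[j]='b': π[6]=1 (border 'b')
j=7 s[j]='b': π[7]=2 (border 'bb')
j=8 s[j]='b': k: 2→1; π[8]=2 (border 'bb')
j=9 s[j]='a': π[9]=3 (border 'bba')
j=10 s[j]='b': π[10]=4 (border 'bbab')
j=11 s[j]='a': π[11]=5 (border 'bbaba')
j=12 s[j]='b': k: 5→0; π[12]=1 (border 'b')
j=13 s[j]='a': k: 1→0; π[13]=0 (border '')
j=14 s[j]='a': π[14]=0 (border '')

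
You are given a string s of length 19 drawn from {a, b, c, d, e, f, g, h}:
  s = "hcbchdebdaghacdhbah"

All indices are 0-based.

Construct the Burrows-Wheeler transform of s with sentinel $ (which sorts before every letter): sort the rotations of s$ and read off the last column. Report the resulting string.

hhdbhcehabbhcdaagd$c

rank  rotation              last
    0  $hcbchdebdaghacdhbah  h
    1  acdhbah$hcbchdebdagh  h
    2  aghacdhbah$hcbchdebd  d
    3  ah$hcbchdebdaghacdhb  b
    4  bah$hcbchdebdaghacdh  h
    5  bchdebdaghacdhbah$hc  c
    6  bdaghacdhbah$hcbchde  e
    7  cbchdebdaghacdhbah$h  h
    8  cdhbah$hcbchdebdagha  a
    9  chdebdaghacdhbah$hcb  b
   10  daghacdhbah$hcbchdeb  b
   11  debdaghacdhbah$hcbch  h
   12  dhbah$hcbchdebdaghac  c
   13  ebdaghacdhbah$hcbchd  d
   14  ghacdhbah$hcbchdebda  a
   15  h$hcbchdebdaghacdhba  a
   16  hacdhbah$hcbchdebdag  g
   17  hbah$hcbchdebdaghacd  d
   18  hcbchdebdaghacdhbah$  $
   19  hdebdaghacdhbah$hcbc  c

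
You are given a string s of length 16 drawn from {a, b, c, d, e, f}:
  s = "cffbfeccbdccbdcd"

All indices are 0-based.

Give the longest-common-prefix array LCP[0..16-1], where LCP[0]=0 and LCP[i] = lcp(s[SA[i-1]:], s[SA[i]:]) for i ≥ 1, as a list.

rank→(start, suffix):
  0 → (8, 'bdccbdcd')
  1 → (12, 'bdcd')
  2 → (3, 'bfeccbdccbdcd')
  3 → (7, 'cbdccbdcd')
  4 → (11, 'cbdcd')
  5 → (6, 'ccbdccbdcd')
  6 → (10, 'ccbdcd')
  7 → (14, 'cd')
  8 → (0, 'cffbfeccbdccbdcd')
  9 → (15, 'd')
  10 → (9, 'dccbdcd')
  11 → (13, 'dcd')
  12 → (5, 'eccbdccbdcd')
  13 → (2, 'fbfeccbdccbdcd')
  14 → (4, 'feccbdccbdcd')
  15 → (1, 'ffbfeccbdccbdcd')

SA = [8, 12, 3, 7, 11, 6, 10, 14, 0, 15, 9, 13, 5, 2, 4, 1]
[i] adj suffixes → lcp
  [1] 8/12 → 3 ('bdc')
  [2] 12/3 → 1 ('b')
  [3] 3/7 → 0 ('')
  [4] 7/11 → 4 ('cbdc')
  [5] 11/6 → 1 ('c')
  [6] 6/10 → 5 ('ccbdc')
  [7] 10/14 → 1 ('c')
  [8] 14/0 → 1 ('c')
  [9] 0/15 → 0 ('')
  [10] 15/9 → 1 ('d')
  [11] 9/13 → 2 ('dc')
  [12] 13/5 → 0 ('')
  [13] 5/2 → 0 ('')
  [14] 2/4 → 1 ('f')
  [15] 4/1 → 1 ('f')

[0, 3, 1, 0, 4, 1, 5, 1, 1, 0, 1, 2, 0, 0, 1, 1]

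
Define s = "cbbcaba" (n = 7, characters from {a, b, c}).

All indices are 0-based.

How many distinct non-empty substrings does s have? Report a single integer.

rank | idx | suffix
   0 |   6 | a
   1 |   4 | aba
   2 |   5 | ba
   3 |   1 | bbcaba
   4 |   2 | bcaba
   5 |   3 | caba
   6 |   0 | cbbcaba

SA = [6, 4, 5, 1, 2, 3, 0]
[i] adj suffixes → lcp
  [1] 6/4 → 1 ('a')
  [2] 4/5 → 0 ('')
  [3] 5/1 → 1 ('b')
  [4] 1/2 → 1 ('b')
  [5] 2/3 → 0 ('')
  [6] 3/0 → 1 ('c')

n(n+1)/2 = 7·8/2 = 28
Σ LCP = 0 + 1 + 0 + 1 + 1 + 0 + 1 = 4
distinct = 28 − 4 = 24

24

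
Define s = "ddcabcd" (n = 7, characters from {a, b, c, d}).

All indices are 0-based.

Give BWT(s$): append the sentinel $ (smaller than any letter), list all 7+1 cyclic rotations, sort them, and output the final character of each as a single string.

dcadbcd$

rank  rotation  last
    0  $ddcabcd  d
    1  abcd$ddc  c
    2  bcd$ddca  a
    3  cabcd$dd  d
    4  cd$ddcab  b
    5  d$ddcabc  c
    6  dcabcd$d  d
    7  ddcabcd$  $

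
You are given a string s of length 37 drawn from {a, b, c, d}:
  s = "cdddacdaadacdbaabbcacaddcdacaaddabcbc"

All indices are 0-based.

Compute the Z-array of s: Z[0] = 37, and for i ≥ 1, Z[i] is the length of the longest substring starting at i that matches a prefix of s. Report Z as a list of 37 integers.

Z[0]=37
i=1: fresh scan; Z[1]=0
i=2: fresh scan; Z[2]=0
i=3: fresh scan; Z[3]=0
i=4: fresh scan; Z[4]=0
i=5: fresh scan; Z[5]=2 extend→box=[5,7)
i=6: min(r-i=1, Z[1]=0)=0; Z[6]=0
i=7: fresh scan; Z[7]=0
i=8: fresh scan; Z[8]=0
i=9: fresh scan; Z[9]=0
i=10: fresh scan; Z[10]=0
i=11: fresh scan; Z[11]=2 extend→box=[11,13)
i=12: min(r-i=1, Z[1]=0)=0; Z[12]=0
i=13: fresh scan; Z[13]=0
i=14: fresh scan; Z[14]=0
i=15: fresh scan; Z[15]=0
i=16: fresh scan; Z[16]=0
i=17: fresh scan; Z[17]=0
i=18: fresh scan; Z[18]=1 extend→box=[18,19)
i=19: fresh scan; Z[19]=0
i=20: fresh scan; Z[20]=1 extend→box=[20,21)
i=21: fresh scan; Z[21]=0
i=22: fresh scan; Z[22]=0
i=23: fresh scan; Z[23]=0
i=24: fresh scan; Z[24]=2 extend→box=[24,26)
i=25: min(r-i=1, Z[1]=0)=0; Z[25]=0
i=26: fresh scan; Z[26]=0
i=27: fresh scan; Z[27]=1 extend→box=[27,28)
i=28: fresh scan; Z[28]=0
i=29: fresh scan; Z[29]=0
i=30: fresh scan; Z[30]=0
i=31: fresh scan; Z[31]=0
i=32: fresh scan; Z[32]=0
i=33: fresh scan; Z[33]=0
i=34: fresh scan; Z[34]=1 extend→box=[34,35)
i=35: fresh scan; Z[35]=0
i=36: fresh scan; Z[36]=1 extend→box=[36,37)

[37, 0, 0, 0, 0, 2, 0, 0, 0, 0, 0, 2, 0, 0, 0, 0, 0, 0, 1, 0, 1, 0, 0, 0, 2, 0, 0, 1, 0, 0, 0, 0, 0, 0, 1, 0, 1]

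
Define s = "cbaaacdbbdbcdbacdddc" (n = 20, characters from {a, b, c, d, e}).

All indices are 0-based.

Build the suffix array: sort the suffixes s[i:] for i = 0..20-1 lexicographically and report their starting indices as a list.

rank→(start, suffix):
  0 → (2, 'aaacdbbdbcdbacdddc')
  1 → (3, 'aacdbbdbcdbacdddc')
  2 → (4, 'acdbbdbcdbacdddc')
  3 → (14, 'acdddc')
  4 → (1, 'baaacdbbdbcdbacdddc')
  5 → (13, 'bacdddc')
  6 → (7, 'bbdbcdbacdddc')
  7 → (10, 'bcdbacdddc')
  8 → (8, 'bdbcdbacdddc')
  9 → (19, 'c')
  10 → (0, 'cbaaacdbbdbcdbacdddc')
  11 → (11, 'cdbacdddc')
  12 → (5, 'cdbbdbcdbacdddc')
  13 → (15, 'cdddc')
  14 → (12, 'dbacdddc')
  15 → (6, 'dbbdbcdbacdddc')
  16 → (9, 'dbcdbacdddc')
  17 → (18, 'dc')
  18 → (17, 'ddc')
  19 → (16, 'dddc')

[2, 3, 4, 14, 1, 13, 7, 10, 8, 19, 0, 11, 5, 15, 12, 6, 9, 18, 17, 16]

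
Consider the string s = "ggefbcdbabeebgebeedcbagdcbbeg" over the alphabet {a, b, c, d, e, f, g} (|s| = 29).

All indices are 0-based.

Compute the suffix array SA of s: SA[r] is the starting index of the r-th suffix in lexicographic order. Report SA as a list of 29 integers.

rank→(start, suffix):
  0 → (8, 'abeebgebeedcbagdcbbeg')
  1 → (21, 'agdcbbeg')
  2 → (7, 'babeebgebeedcbagdcbbeg')
  3 → (20, 'bagdcbbeg')
  4 → (25, 'bbeg')
  5 → (4, 'bcdbabeebgebeedcbagdcbbeg')
  6 → (9, 'beebgebeedcbagdcbbeg')
  7 → (15, 'beedcbagdcbbeg')
  8 → (26, 'beg')
  9 → (12, 'bgebeedcbagdcbbeg')
  10 → (19, 'cbagdcbbeg')
  11 → (24, 'cbbeg')
  12 → (5, 'cdbabeebgebeedcbagdcbbeg')
  13 → (6, 'dbabeebgebeedcbagdcbbeg')
  14 → (18, 'dcbagdcbbeg')
  15 → (23, 'dcbbeg')
  16 → (14, 'ebeedcbagdcbbeg')
  17 → (11, 'ebgebeedcbagdcbbeg')
  18 → (17, 'edcbagdcbbeg')
  19 → (10, 'eebgebeedcbagdcbbeg')
  20 → (16, 'eedcbagdcbbeg')
  21 → (2, 'efbcdbabeebgebeedcbagdcbbeg')
  22 → (27, 'eg')
  23 → (3, 'fbcdbabeebgebeedcbagdcbbeg')
  24 → (28, 'g')
  25 → (22, 'gdcbbeg')
  26 → (13, 'gebeedcbagdcbbeg')
  27 → (1, 'gefbcdbabeebgebeedcbagdcbbeg')
  28 → (0, 'ggefbcdbabeebgebeedcbagdcbbeg')

[8, 21, 7, 20, 25, 4, 9, 15, 26, 12, 19, 24, 5, 6, 18, 23, 14, 11, 17, 10, 16, 2, 27, 3, 28, 22, 13, 1, 0]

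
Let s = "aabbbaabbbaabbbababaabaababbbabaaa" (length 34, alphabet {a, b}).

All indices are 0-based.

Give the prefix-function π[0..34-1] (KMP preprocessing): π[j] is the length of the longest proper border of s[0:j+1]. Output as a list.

π[0] = 0
j=1 s[j]='a': π[1]=1 (border 'a')
j=2 s[j]='b': k: 1→0; π[2]=0 (border '')
j=3 s[j]='b': π[3]=0 (border '')
j=4 s[j]='b': π[4]=0 (border '')
j=5 s[j]='a': π[5]=1 (border 'a')
j=6 s[j]='a': π[6]=2 (border 'aa')
j=7 s[j]='b': π[7]=3 (border 'aab')
j=8 s[j]='b': π[8]=4 (border 'aabb')
j=9 s[j]='b': π[9]=5 (border 'aabbb')
j=10 s[j]='a': π[10]=6 (border 'aabbba')
j=11 s[j]='a': π[11]=7 (border 'aabbbaa')
j=12 s[j]='b': π[12]=8 (border 'aabbbaab')
j=13 s[j]='b': π[13]=9 (border 'aabbbaabb')
j=14 s[j]='b': π[14]=10 (border 'aabbbaabbb')
j=15 s[j]='a': π[15]=11 (border 'aabbbaabbba')
j=16 s[j]='b': k: 11→6→1→0; π[16]=0 (border '')
j=17 s[j]='a': π[17]=1 (border 'a')
j=18 s[j]='b': k: 1→0; π[18]=0 (border '')
j=19 s[j]='a': π[19]=1 (border 'a')
j=20 s[j]='a': π[20]=2 (border 'aa')
j=21 s[j]='b': π[21]=3 (border 'aab')
j=22 s[j]='a': k: 3→0; π[22]=1 (border 'a')
j=23 s[j]='a': π[23]=2 (border 'aa')
j=24 s[j]='b': π[24]=3 (border 'aab')
j=25 s[j]='a': k: 3→0; π[25]=1 (border 'a')
j=26 s[j]='b': k: 1→0; π[26]=0 (border '')
j=27 s[j]='b': π[27]=0 (border '')
j=28 s[j]='b': π[28]=0 (border '')
j=29 s[j]='a': π[29]=1 (border 'a')
j=30 s[j]='b': k: 1→0; π[30]=0 (border '')
j=31 s[j]='a': π[31]=1 (border 'a')
j=32 s[j]='a': π[32]=2 (border 'aa')
j=33 s[j]='a': k: 2→1; π[33]=2 (border 'aa')

[0, 1, 0, 0, 0, 1, 2, 3, 4, 5, 6, 7, 8, 9, 10, 11, 0, 1, 0, 1, 2, 3, 1, 2, 3, 1, 0, 0, 0, 1, 0, 1, 2, 2]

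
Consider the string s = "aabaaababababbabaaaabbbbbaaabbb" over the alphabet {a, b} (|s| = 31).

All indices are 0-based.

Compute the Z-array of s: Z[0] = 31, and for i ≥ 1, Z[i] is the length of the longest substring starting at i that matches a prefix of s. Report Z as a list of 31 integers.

Z[0]=31
i=1: outside box; Z[1]=1 scan→box=[1,2)
i=2: outside box; Z[2]=0
i=3: outside box; Z[3]=2 scan→box=[3,5)
i=4: min(r-i=1, Z[1]=1)=1; Z[4]=4 scan→box=[4,8)
i=5: min(r-i=3, Z[1]=1)=1; Z[5]=1
i=6: min(r-i=2, Z[2]=0)=0; Z[6]=0
i=7: min(r-i=1, Z[3]=2)=1; Z[7]=1
i=8: outside box; Z[8]=0
i=9: outside box; Z[9]=1 scan→box=[9,10)
i=10: outside box; Z[10]=0
i=11: outside box; Z[11]=1 scan→box=[11,12)
i=12: outside box; Z[12]=0
i=13: outside box; Z[13]=0
i=14: outside box; Z[14]=1 scan→box=[14,15)
i=15: outside box; Z[15]=0
i=16: outside box; Z[16]=2 scan→box=[16,18)
i=17: min(r-i=1, Z[1]=1)=1; Z[17]=2 scan→box=[17,19)
i=18: min(r-i=1, Z[1]=1)=1; Z[18]=3 scan→box=[18,21)
i=19: min(r-i=2, Z[1]=1)=1; Z[19]=1
i=20: min(r-i=1, Z[2]=0)=0; Z[20]=0
i=21: outside box; Z[21]=0
i=22: outside box; Z[22]=0
i=23: outside box; Z[23]=0
i=24: outside box; Z[24]=0
i=25: outside box; Z[25]=2 scan→box=[25,27)
i=26: min(r-i=1, Z[1]=1)=1; Z[26]=3 scan→box=[26,29)
i=27: min(r-i=2, Z[1]=1)=1; Z[27]=1
i=28: min(r-i=1, Z[2]=0)=0; Z[28]=0
i=29: outside box; Z[29]=0
i=30: outside box; Z[30]=0

[31, 1, 0, 2, 4, 1, 0, 1, 0, 1, 0, 1, 0, 0, 1, 0, 2, 2, 3, 1, 0, 0, 0, 0, 0, 2, 3, 1, 0, 0, 0]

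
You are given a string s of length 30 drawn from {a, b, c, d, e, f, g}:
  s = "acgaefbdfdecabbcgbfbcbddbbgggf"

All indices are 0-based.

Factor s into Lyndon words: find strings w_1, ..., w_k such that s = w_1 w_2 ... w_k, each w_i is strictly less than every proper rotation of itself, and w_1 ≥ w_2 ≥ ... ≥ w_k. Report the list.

emit factor 1: 'acgaefbdfdec' (i=0, period=12)
emit factor 2: 'abbcgbfbcbddbbgggf' (i=12, period=18)

["acgaefbdfdec", "abbcgbfbcbddbbgggf"]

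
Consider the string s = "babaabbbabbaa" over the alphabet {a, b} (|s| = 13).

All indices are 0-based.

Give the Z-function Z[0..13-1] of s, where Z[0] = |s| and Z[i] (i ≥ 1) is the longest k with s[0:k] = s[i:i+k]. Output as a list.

[13, 0, 2, 0, 0, 1, 1, 3, 0, 1, 2, 0, 0]

Z[0]=13
i=1: outside box; Z[1]=0
i=2: outside box; Z[2]=2 grow→box=[2,4)
i=3: min(r-i=1, Z[1]=0)=0; Z[3]=0
i=4: outside box; Z[4]=0
i=5: outside box; Z[5]=1 grow→box=[5,6)
i=6: outside box; Z[6]=1 grow→box=[6,7)
i=7: outside box; Z[7]=3 grow→box=[7,10)
i=8: min(r-i=2, Z[1]=0)=0; Z[8]=0
i=9: min(r-i=1, Z[2]=2)=1; Z[9]=1
i=10: outside box; Z[10]=2 grow→box=[10,12)
i=11: min(r-i=1, Z[1]=0)=0; Z[11]=0
i=12: outside box; Z[12]=0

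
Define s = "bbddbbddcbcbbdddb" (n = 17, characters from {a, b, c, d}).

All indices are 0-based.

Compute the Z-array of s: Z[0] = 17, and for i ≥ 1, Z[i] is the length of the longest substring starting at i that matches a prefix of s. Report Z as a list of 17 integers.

Z[0]=17
i=1: fresh scan; Z[1]=1 scan→box=[1,2)
i=2: fresh scan; Z[2]=0
i=3: fresh scan; Z[3]=0
i=4: fresh scan; Z[4]=4 scan→box=[4,8)
i=5: min(r-i=3, Z[1]=1)=1; Z[5]=1
i=6: min(r-i=2, Z[2]=0)=0; Z[6]=0
i=7: min(r-i=1, Z[3]=0)=0; Z[7]=0
i=8: fresh scan; Z[8]=0
i=9: fresh scan; Z[9]=1 scan→box=[9,10)
i=10: fresh scan; Z[10]=0
i=11: fresh scan; Z[11]=4 scan→box=[11,15)
i=12: min(r-i=3, Z[1]=1)=1; Z[12]=1
i=13: min(r-i=2, Z[2]=0)=0; Z[13]=0
i=14: min(r-i=1, Z[3]=0)=0; Z[14]=0
i=15: fresh scan; Z[15]=0
i=16: fresh scan; Z[16]=1 scan→box=[16,17)

[17, 1, 0, 0, 4, 1, 0, 0, 0, 1, 0, 4, 1, 0, 0, 0, 1]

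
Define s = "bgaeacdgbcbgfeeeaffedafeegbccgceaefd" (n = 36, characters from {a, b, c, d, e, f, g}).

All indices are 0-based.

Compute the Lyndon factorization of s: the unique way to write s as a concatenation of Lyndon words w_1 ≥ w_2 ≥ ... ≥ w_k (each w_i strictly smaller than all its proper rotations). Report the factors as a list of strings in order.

["bg", "ae", "acdgbcbgfeeeaffedafeegbccgceaefd"]

emit factor 1: 'bg' (i=0, period=2)
emit factor 2: 'ae' (i=2, period=2)
emit factor 3: 'acdgbcbgfeeeaffedafeegbccgceaefd' (i=4, period=32)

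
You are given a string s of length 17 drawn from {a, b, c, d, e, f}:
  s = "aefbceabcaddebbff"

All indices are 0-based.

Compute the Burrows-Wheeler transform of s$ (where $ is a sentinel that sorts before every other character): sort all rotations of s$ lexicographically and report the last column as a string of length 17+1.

rank  rotation            last
    0  $aefbceabcaddebbff  f
    1  abcaddebbff$aefbce  e
    2  addebbff$aefbceabc  c
    3  aefbceabcaddebbff$  $
    4  bbff$aefbceabcadde  e
    5  bcaddebbff$aefbcea  a
    6  bceabcaddebbff$aef  f
    7  bff$aefbceabcaddeb  b
    8  caddebbff$aefbceab  b
    9  ceabcaddebbff$aefb  b
   10  ddebbff$aefbceabca  a
   11  debbff$aefbceabcad  d
   12  eabcaddebbff$aefbc  c
   13  ebbff$aefbceabcadd  d
   14  efbceabcaddebbff$a  a
   15  f$aefbceabcaddebbf  f
   16  fbceabcaddebbff$ae  e
   17  ff$aefbceabcaddebb  b

fec$eafbbbadcdafeb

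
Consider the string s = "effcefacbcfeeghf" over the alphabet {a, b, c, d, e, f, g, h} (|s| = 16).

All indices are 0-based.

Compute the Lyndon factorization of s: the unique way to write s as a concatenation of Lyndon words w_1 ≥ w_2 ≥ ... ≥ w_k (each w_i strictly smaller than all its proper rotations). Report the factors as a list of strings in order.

["eff", "cef", "acbcfeeghf"]

emit factor 1: 'eff' (i=0, period=3)
emit factor 2: 'cef' (i=3, period=3)
emit factor 3: 'acbcfeeghf' (i=6, period=10)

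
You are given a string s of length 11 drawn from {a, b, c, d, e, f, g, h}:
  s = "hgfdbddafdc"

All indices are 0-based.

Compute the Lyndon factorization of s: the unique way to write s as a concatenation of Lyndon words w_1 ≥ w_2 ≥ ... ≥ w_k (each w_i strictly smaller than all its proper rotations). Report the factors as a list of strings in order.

["h", "g", "f", "d", "bdd", "afdc"]

emit factor 1: 'h' (i=0, period=1)
emit factor 2: 'g' (i=1, period=1)
emit factor 3: 'f' (i=2, period=1)
emit factor 4: 'd' (i=3, period=1)
emit factor 5: 'bdd' (i=4, period=3)
emit factor 6: 'afdc' (i=7, period=4)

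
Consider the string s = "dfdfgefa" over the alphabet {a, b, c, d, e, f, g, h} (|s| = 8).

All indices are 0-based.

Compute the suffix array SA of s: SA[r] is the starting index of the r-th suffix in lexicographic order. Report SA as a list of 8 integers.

[7, 0, 2, 5, 6, 1, 3, 4]

rank | idx | suffix
   0 |   7 | a
   1 |   0 | dfdfgefa
   2 |   2 | dfgefa
   3 |   5 | efa
   4 |   6 | fa
   5 |   1 | fdfgefa
   6 |   3 | fgefa
   7 |   4 | gefa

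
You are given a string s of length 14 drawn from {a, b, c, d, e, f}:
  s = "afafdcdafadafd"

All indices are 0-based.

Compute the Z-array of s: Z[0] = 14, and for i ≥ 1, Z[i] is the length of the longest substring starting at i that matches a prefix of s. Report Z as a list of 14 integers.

[14, 0, 2, 0, 0, 0, 0, 3, 0, 1, 0, 2, 0, 0]

Z[0]=14
i=1: fresh scan; Z[1]=0
i=2: fresh scan; Z[2]=2 grow→box=[2,4)
i=3: min(r-i=1, Z[1]=0)=0; Z[3]=0
i=4: fresh scan; Z[4]=0
i=5: fresh scan; Z[5]=0
i=6: fresh scan; Z[6]=0
i=7: fresh scan; Z[7]=3 grow→box=[7,10)
i=8: min(r-i=2, Z[1]=0)=0; Z[8]=0
i=9: min(r-i=1, Z[2]=2)=1; Z[9]=1
i=10: fresh scan; Z[10]=0
i=11: fresh scan; Z[11]=2 grow→box=[11,13)
i=12: min(r-i=1, Z[1]=0)=0; Z[12]=0
i=13: fresh scan; Z[13]=0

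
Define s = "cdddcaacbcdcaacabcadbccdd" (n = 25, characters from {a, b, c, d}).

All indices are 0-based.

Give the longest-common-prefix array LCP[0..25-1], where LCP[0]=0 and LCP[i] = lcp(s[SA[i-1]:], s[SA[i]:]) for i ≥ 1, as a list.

rank→(start, suffix):
  0 → (12, 'aacabcadbccdd')
  1 → (5, 'aacbcdcaacabcadbccdd')
  2 → (15, 'abcadbccdd')
  3 → (13, 'acabcadbccdd')
  4 → (6, 'acbcdcaacabcadbccdd')
  5 → (18, 'adbccdd')
  6 → (16, 'bcadbccdd')
  7 → (20, 'bccdd')
  8 → (8, 'bcdcaacabcadbccdd')
  9 → (11, 'caacabcadbccdd')
  10 → (4, 'caacbcdcaacabcadbccdd')
  11 → (14, 'cabcadbccdd')
  12 → (17, 'cadbccdd')
  13 → (7, 'cbcdcaacabcadbccdd')
  14 → (21, 'ccdd')
  15 → (9, 'cdcaacabcadbccdd')
  16 → (22, 'cdd')
  17 → (0, 'cdddcaacbcdcaacabcadbccdd')
  18 → (24, 'd')
  19 → (19, 'dbccdd')
  20 → (10, 'dcaacabcadbccdd')
  21 → (3, 'dcaacbcdcaacabcadbccdd')
  22 → (23, 'dd')
  23 → (2, 'ddcaacbcdcaacabcadbccdd')
  24 → (1, 'dddcaacbcdcaacabcadbccdd')

SA = [12, 5, 15, 13, 6, 18, 16, 20, 8, 11, 4, 14, 17, 7, 21, 9, 22, 0, 24, 19, 10, 3, 23, 2, 1]
i: (SA[i-1],SA[i]) lcp shared
  1: (12,5) 3 'aac'
  2: (5,15) 1 'a'
  3: (15,13) 1 'a'
  4: (13,6) 2 'ac'
  5: (6,18) 1 'a'
  6: (18,16) 0 ''
  7: (16,20) 2 'bc'
  8: (20,8) 2 'bc'
  9: (8,11) 0 ''
  10: (11,4) 4 'caac'
  11: (4,14) 2 'ca'
  12: (14,17) 2 'ca'
  13: (17,7) 1 'c'
  14: (7,21) 1 'c'
  15: (21,9) 1 'c'
  16: (9,22) 2 'cd'
  17: (22,0) 3 'cdd'
  18: (0,24) 0 ''
  19: (24,19) 1 'd'
  20: (19,10) 1 'd'
  21: (10,3) 5 'dcaac'
  22: (3,23) 1 'd'
  23: (23,2) 2 'dd'
  24: (2,1) 2 'dd'

[0, 3, 1, 1, 2, 1, 0, 2, 2, 0, 4, 2, 2, 1, 1, 1, 2, 3, 0, 1, 1, 5, 1, 2, 2]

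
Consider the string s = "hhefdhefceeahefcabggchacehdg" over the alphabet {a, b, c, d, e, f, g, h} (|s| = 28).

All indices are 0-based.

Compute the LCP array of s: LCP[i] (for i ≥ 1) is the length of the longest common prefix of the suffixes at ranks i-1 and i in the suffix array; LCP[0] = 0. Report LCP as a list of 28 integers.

sorted suffixes:
  #0 SA[0]=16  'abggchacehdg'
  #1 SA[1]=22  'acehdg'
  #2 SA[2]=11  'ahefcabggchacehdg'
  #3 SA[3]=17  'bggchacehdg'
  #4 SA[4]=15  'cabggchacehdg'
  #5 SA[5]=8  'ceeahefcabggchacehdg'
  #6 SA[6]=23  'cehdg'
  #7 SA[7]=20  'chacehdg'
  #8 SA[8]=26  'dg'
  #9 SA[9]=4  'dhefceeahefcabggchacehdg'
  #10 SA[10]=10  'eahefcabggchacehdg'
  #11 SA[11]=9  'eeahefcabggchacehdg'
  #12 SA[12]=13  'efcabggchacehdg'
  #13 SA[13]=6  'efceeahefcabggchacehdg'
  #14 SA[14]=2  'efdhefceeahefcabggchacehdg'
  #15 SA[15]=24  'ehdg'
  #16 SA[16]=14  'fcabggchacehdg'
  #17 SA[17]=7  'fceeahefcabggchacehdg'
  #18 SA[18]=3  'fdhefceeahefcabggchacehdg'
  #19 SA[19]=27  'g'
  #20 SA[20]=19  'gchacehdg'
  #21 SA[21]=18  'ggchacehdg'
  #22 SA[22]=21  'hacehdg'
  #23 SA[23]=25  'hdg'
  #24 SA[24]=12  'hefcabggchacehdg'
  #25 SA[25]=5  'hefceeahefcabggchacehdg'
  #26 SA[26]=1  'hefdhefceeahefcabggchacehdg'
  #27 SA[27]=0  'hhefdhefceeahefcabggchacehdg'

SA = [16, 22, 11, 17, 15, 8, 23, 20, 26, 4, 10, 9, 13, 6, 2, 24, 14, 7, 3, 27, 19, 18, 21, 25, 12, 5, 1, 0]
rank  pair      lcp
   1  s[16:],s[22:]  1  'a'
   2  s[22:],s[11:]  1  'a'
   3  s[11:],s[17:]  0  ''
   4  s[17:],s[15:]  0  ''
   5  s[15:],s[8:]  1  'c'
   6  s[8:],s[23:]  2  'ce'
   7  s[23:],s[20:]  1  'c'
   8  s[20:],s[26:]  0  ''
   9  s[26:],s[4:]  1  'd'
  10  s[4:],s[10:]  0  ''
  11  s[10:],s[9:]  1  'e'
  12  s[9:],s[13:]  1  'e'
  13  s[13:],s[6:]  3  'efc'
  14  s[6:],s[2:]  2  'ef'
  15  s[2:],s[24:]  1  'e'
  16  s[24:],s[14:]  0  ''
  17  s[14:],s[7:]  2  'fc'
  18  s[7:],s[3:]  1  'f'
  19  s[3:],s[27:]  0  ''
  20  s[27:],s[19:]  1  'g'
  21  s[19:],s[18:]  1  'g'
  22  s[18:],s[21:]  0  ''
  23  s[21:],s[25:]  1  'h'
  24  s[25:],s[12:]  1  'h'
  25  s[12:],s[5:]  4  'hefc'
  26  s[5:],s[1:]  3  'hef'
  27  s[1:],s[0:]  1  'h'

[0, 1, 1, 0, 0, 1, 2, 1, 0, 1, 0, 1, 1, 3, 2, 1, 0, 2, 1, 0, 1, 1, 0, 1, 1, 4, 3, 1]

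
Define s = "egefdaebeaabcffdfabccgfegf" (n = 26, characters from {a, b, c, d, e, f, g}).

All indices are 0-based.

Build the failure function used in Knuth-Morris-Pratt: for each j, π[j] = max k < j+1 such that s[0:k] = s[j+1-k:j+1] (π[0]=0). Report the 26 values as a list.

[0, 0, 1, 0, 0, 0, 1, 0, 1, 0, 0, 0, 0, 0, 0, 0, 0, 0, 0, 0, 0, 0, 0, 1, 2, 0]

π[0] = 0
j=1 s[j]='g': π[1]=0 (border '')
j=2 s[j]='e': π[2]=1 (border 'e')
j=3 s[j]='f': k: 1→0; π[3]=0 (border '')
j=4 s[j]='d': π[4]=0 (border '')
j=5 s[j]='a': π[5]=0 (border '')
j=6 s[j]='e': π[6]=1 (border 'e')
j=7 s[j]='b': k: 1→0; π[7]=0 (border '')
j=8 s[j]='e': π[8]=1 (border 'e')
j=9 s[j]='a': k: 1→0; π[9]=0 (border '')
j=10 s[j]='a': π[10]=0 (border '')
j=11 s[j]='b': π[11]=0 (border '')
j=12 s[j]='c': π[12]=0 (border '')
j=13 s[j]='f': π[13]=0 (border '')
j=14 s[j]='f': π[14]=0 (border '')
j=15 s[j]='d': π[15]=0 (border '')
j=16 s[j]='f': π[16]=0 (border '')
j=17 s[j]='a': π[17]=0 (border '')
j=18 s[j]='b': π[18]=0 (border '')
j=19 s[j]='c': π[19]=0 (border '')
j=20 s[j]='c': π[20]=0 (border '')
j=21 s[j]='g': π[21]=0 (border '')
j=22 s[j]='f': π[22]=0 (border '')
j=23 s[j]='e': π[23]=1 (border 'e')
j=24 s[j]='g': π[24]=2 (border 'eg')
j=25 s[j]='f': k: 2→0; π[25]=0 (border '')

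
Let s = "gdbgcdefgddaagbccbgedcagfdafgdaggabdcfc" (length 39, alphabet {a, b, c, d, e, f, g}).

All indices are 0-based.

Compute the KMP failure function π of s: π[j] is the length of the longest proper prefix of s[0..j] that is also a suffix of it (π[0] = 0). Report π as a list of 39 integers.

π[0] = 0
j=1 s[j]='d': π[1]=0 (border '')
j=2 s[j]='b': π[2]=0 (border '')
j=3 s[j]='g': π[3]=1 (border 'g')
j=4 s[j]='c': k: 1→0; π[4]=0 (border '')
j=5 s[j]='d': π[5]=0 (border '')
j=6 s[j]='e': π[6]=0 (border '')
j=7 s[j]='f': π[7]=0 (border '')
j=8 s[j]='g': π[8]=1 (border 'g')
j=9 s[j]='d': π[9]=2 (border 'gd')
j=10 s[j]='d': k: 2→0; π[10]=0 (border '')
j=11 s[j]='a': π[11]=0 (border '')
j=12 s[j]='a': π[12]=0 (border '')
j=13 s[j]='g': π[13]=1 (border 'g')
j=14 s[j]='b': k: 1→0; π[14]=0 (border '')
j=15 s[j]='c': π[15]=0 (border '')
j=16 s[j]='c': π[16]=0 (border '')
j=17 s[j]='b': π[17]=0 (border '')
j=18 s[j]='g': π[18]=1 (border 'g')
j=19 s[j]='e': k: 1→0; π[19]=0 (border '')
j=20 s[j]='d': π[20]=0 (border '')
j=21 s[j]='c': π[21]=0 (border '')
j=22 s[j]='a': π[22]=0 (border '')
j=23 s[j]='g': π[23]=1 (border 'g')
j=24 s[j]='f': k: 1→0; π[24]=0 (border '')
j=25 s[j]='d': π[25]=0 (border '')
j=26 s[j]='a': π[26]=0 (border '')
j=27 s[j]='f': π[27]=0 (border '')
j=28 s[j]='g': π[28]=1 (border 'g')
j=29 s[j]='d': π[29]=2 (border 'gd')
j=30 s[j]='a': k: 2→0; π[30]=0 (border '')
j=31 s[j]='g': π[31]=1 (border 'g')
j=32 s[j]='g': k: 1→0; π[32]=1 (border 'g')
j=33 s[j]='a': k: 1→0; π[33]=0 (border '')
j=34 s[j]='b': π[34]=0 (border '')
j=35 s[j]='d': π[35]=0 (border '')
j=36 s[j]='c': π[36]=0 (border '')
j=37 s[j]='f': π[37]=0 (border '')
j=38 s[j]='c': π[38]=0 (border '')

[0, 0, 0, 1, 0, 0, 0, 0, 1, 2, 0, 0, 0, 1, 0, 0, 0, 0, 1, 0, 0, 0, 0, 1, 0, 0, 0, 0, 1, 2, 0, 1, 1, 0, 0, 0, 0, 0, 0]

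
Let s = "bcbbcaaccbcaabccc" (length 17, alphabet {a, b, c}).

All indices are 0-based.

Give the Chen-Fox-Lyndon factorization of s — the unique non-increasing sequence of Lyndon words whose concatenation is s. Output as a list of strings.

["bc", "bbc", "aaccbc", "aabccc"]

emit factor 1: 'bc' (i=0, period=2)
emit factor 2: 'bbc' (i=2, period=3)
emit factor 3: 'aaccbc' (i=5, period=6)
emit factor 4: 'aabccc' (i=11, period=6)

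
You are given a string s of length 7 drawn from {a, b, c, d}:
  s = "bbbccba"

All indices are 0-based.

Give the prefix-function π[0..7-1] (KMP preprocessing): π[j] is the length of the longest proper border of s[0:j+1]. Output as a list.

π[0] = 0
j=1 s[j]='b': π[1]=1 (border 'b')
j=2 s[j]='b': π[2]=2 (border 'bb')
j=3 s[j]='c': k: 2→1→0; π[3]=0 (border '')
j=4 s[j]='c': π[4]=0 (border '')
j=5 s[j]='b': π[5]=1 (border 'b')
j=6 s[j]='a': k: 1→0; π[6]=0 (border '')

[0, 1, 2, 0, 0, 1, 0]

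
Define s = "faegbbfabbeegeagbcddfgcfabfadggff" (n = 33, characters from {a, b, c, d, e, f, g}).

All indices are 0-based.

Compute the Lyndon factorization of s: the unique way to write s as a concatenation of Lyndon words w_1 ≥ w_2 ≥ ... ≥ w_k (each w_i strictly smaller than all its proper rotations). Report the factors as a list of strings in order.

emit factor 1: 'f' (i=0, period=1)
emit factor 2: 'aegbbf' (i=1, period=6)
emit factor 3: 'abbeegeagbcddfgcfabfadggff' (i=7, period=26)

["f", "aegbbf", "abbeegeagbcddfgcfabfadggff"]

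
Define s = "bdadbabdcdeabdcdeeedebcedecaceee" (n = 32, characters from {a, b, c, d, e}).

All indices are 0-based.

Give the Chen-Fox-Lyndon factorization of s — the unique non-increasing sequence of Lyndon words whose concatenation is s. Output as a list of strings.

emit factor 1: 'bd' (i=0, period=2)
emit factor 2: 'adb' (i=2, period=3)
emit factor 3: 'abdcdeabdcdeeedebcedecaceee' (i=5, period=27)

["bd", "adb", "abdcdeabdcdeeedebcedecaceee"]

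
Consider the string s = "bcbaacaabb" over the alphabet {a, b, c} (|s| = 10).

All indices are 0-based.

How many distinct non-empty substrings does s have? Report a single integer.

47

sorted suffixes:
  #0 SA[0]=6  'aabb'
  #1 SA[1]=3  'aacaabb'
  #2 SA[2]=7  'abb'
  #3 SA[3]=4  'acaabb'
  #4 SA[4]=9  'b'
  #5 SA[5]=2  'baacaabb'
  #6 SA[6]=8  'bb'
  #7 SA[7]=0  'bcbaacaabb'
  #8 SA[8]=5  'caabb'
  #9 SA[9]=1  'cbaacaabb'

SA = [6, 3, 7, 4, 9, 2, 8, 0, 5, 1]
[i] adj suffixes → lcp
  [1] 6/3 → 2 ('aa')
  [2] 3/7 → 1 ('a')
  [3] 7/4 → 1 ('a')
  [4] 4/9 → 0 ('')
  [5] 9/2 → 1 ('b')
  [6] 2/8 → 1 ('b')
  [7] 8/0 → 1 ('b')
  [8] 0/5 → 0 ('')
  [9] 5/1 → 1 ('c')

n(n+1)/2 = 10·11/2 = 55
Σ LCP = 0 + 2 + 1 + 1 + 0 + 1 + 1 + 1 + 0 + 1 = 8
distinct = 55 − 8 = 47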